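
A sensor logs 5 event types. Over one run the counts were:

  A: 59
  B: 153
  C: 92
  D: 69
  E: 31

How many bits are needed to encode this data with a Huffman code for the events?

898

Merge the two smallest weights repeatedly:
combine E(31), A(59) → 90
combine D(69), 90 → 159
combine C(92), B(153) → 245
combine 159, 245 → 404
The encoded length is the sum of every internal node's weight: 90 + 159 + 245 + 404 = 898 bits.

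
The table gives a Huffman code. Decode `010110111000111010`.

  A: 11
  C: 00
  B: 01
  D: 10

Read left to right; each codeword is recognised as soon as it completes (prefix code):
  01→B | 01→B | 10→D | 11→A | 10→D | 00→C | 11→A | 10→D | 10→D
Decoded message: BBDADCADD

BBDADCADD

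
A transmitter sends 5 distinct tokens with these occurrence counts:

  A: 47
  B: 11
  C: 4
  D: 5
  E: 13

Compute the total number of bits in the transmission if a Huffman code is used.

142

Build the Huffman tree bottom-up:
C(4) + D(5) → 9
9 + B(11) → 20
E(13) + 20 → 33
33 + A(47) → 80
Each symbol's bit-cost is frequency × depth; summing gives 142 bits (equivalently 9 + 20 + 33 + 80).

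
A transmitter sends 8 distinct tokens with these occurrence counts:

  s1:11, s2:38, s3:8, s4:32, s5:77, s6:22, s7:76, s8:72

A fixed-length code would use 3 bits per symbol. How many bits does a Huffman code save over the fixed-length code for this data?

95

Fixed-length: 3 bits × 336 symbols = 1008 bits.
Huffman merges:
merge s3(8) and s1(11): 19
merge 19 and s6(22): 41
merge s4(32) and s2(38): 70
merge 41 and 70: 111
merge s8(72) and s7(76): 148
merge s5(77) and 111: 188
merge 148 and 188: 336
Huffman total = 19 + 41 + 70 + 111 + 148 + 188 + 336 = 913 bits.
Saving = 1008 − 913 = 95 bits.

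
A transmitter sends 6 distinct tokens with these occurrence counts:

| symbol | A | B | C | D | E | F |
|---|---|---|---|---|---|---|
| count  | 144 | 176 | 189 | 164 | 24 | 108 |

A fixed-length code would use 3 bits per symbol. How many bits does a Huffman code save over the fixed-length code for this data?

397

Fixed-length: 3 bits × 805 symbols = 2415 bits.
Huffman merges:
combine E(24), F(108) → 132
combine 132, A(144) → 276
combine D(164), B(176) → 340
combine C(189), 276 → 465
combine 340, 465 → 805
Huffman total = 132 + 276 + 340 + 465 + 805 = 2018 bits.
Saving = 2415 − 2018 = 397 bits.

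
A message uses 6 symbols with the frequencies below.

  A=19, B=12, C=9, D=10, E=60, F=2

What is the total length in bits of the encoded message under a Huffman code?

227

Greedily combine the two least-frequent nodes:
combine F(2), C(9) → 11
combine D(10), 11 → 21
combine B(12), A(19) → 31
combine 21, 31 → 52
combine 52, E(60) → 112
The encoded length is the sum of every internal node's weight: 11 + 21 + 31 + 52 + 112 = 227 bits.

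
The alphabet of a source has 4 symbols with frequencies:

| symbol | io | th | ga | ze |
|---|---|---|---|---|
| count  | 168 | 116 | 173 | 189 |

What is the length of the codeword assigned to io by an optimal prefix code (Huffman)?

2

Build the tree from the bottom:
merge th(116) and io(168): 284
merge ga(173) and ze(189): 362
merge 284 and 362: 646
io sits 2 levels below the root, so its codeword is 2 bits.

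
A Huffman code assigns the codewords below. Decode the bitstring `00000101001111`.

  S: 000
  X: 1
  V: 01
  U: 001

SUVUXXX

Read left to right; each codeword is recognised as soon as it completes (prefix code):
  000→S | 001→U | 01→V | 001→U | 1→X | 1→X | 1→X
Decoded message: SUVUXXX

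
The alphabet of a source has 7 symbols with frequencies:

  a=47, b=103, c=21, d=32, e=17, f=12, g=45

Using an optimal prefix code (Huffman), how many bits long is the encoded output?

704

Build the Huffman tree bottom-up:
combine f(12), e(17) → 29
combine c(21), 29 → 50
combine d(32), g(45) → 77
combine a(47), 50 → 97
combine 77, 97 → 174
combine b(103), 174 → 277
Total encoded bits = sum of merged weights = 29 + 50 + 77 + 97 + 174 + 277 = 704.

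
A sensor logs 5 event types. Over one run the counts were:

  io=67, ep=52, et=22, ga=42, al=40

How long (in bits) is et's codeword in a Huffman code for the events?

Huffman merges, smallest pair first:
merge et(22) and al(40): 62
merge ga(42) and ep(52): 94
merge 62 and io(67): 129
merge 94 and 129: 223
et's leaf is at depth 3, giving a 3-bit codeword.

3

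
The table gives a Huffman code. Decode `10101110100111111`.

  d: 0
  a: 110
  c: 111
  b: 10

Read left to right; each codeword is recognised as soon as it completes (prefix code):
  10→b | 10→b | 111→c | 0→d | 10→b | 0→d | 111→c | 111→c
Decoded message: bbcdbdcc

bbcdbdcc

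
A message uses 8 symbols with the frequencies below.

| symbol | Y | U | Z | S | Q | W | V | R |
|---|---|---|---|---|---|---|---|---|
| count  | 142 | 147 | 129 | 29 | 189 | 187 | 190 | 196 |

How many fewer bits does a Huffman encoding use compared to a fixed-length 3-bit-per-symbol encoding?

Fixed-length: 3 bits × 1209 symbols = 3627 bits.
Huffman merges:
S(29) + Z(129) → 158
Y(142) + U(147) → 289
158 + W(187) → 345
Q(189) + V(190) → 379
R(196) + 289 → 485
345 + 379 → 724
485 + 724 → 1209
Huffman total = 158 + 289 + 345 + 379 + 485 + 724 + 1209 = 3589 bits.
Saving = 3627 − 3589 = 38 bits.

38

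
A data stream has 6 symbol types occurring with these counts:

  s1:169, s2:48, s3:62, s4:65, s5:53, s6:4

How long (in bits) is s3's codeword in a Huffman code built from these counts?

3

Build the tree from the bottom:
s6(4) + s2(48) → 52
52 + s5(53) → 105
s3(62) + s4(65) → 127
105 + 127 → 232
s1(169) + 232 → 401
s3 sits 3 levels below the root, so its codeword is 3 bits.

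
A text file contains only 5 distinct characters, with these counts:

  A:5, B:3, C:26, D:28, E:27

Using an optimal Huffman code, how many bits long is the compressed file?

186

Greedily combine the two least-frequent nodes:
merge B(3) and A(5): 8
merge 8 and C(26): 34
merge E(27) and D(28): 55
merge 34 and 55: 89
The encoded length is the sum of every internal node's weight: 8 + 34 + 55 + 89 = 186 bits.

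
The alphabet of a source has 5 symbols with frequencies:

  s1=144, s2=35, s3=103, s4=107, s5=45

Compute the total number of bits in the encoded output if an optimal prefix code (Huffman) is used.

948

Greedily combine the two least-frequent nodes:
combine s2(35), s5(45) → 80
combine 80, s3(103) → 183
combine s4(107), s1(144) → 251
combine 183, 251 → 434
Each symbol's bit-cost is frequency × depth; summing gives 948 bits (equivalently 80 + 183 + 251 + 434).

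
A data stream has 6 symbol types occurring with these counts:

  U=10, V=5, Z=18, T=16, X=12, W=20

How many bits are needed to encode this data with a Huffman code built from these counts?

Build the Huffman tree bottom-up:
combine V(5), U(10) → 15
combine X(12), 15 → 27
combine T(16), Z(18) → 34
combine W(20), 27 → 47
combine 34, 47 → 81
The encoded length is the sum of every internal node's weight: 15 + 27 + 34 + 47 + 81 = 204 bits.

204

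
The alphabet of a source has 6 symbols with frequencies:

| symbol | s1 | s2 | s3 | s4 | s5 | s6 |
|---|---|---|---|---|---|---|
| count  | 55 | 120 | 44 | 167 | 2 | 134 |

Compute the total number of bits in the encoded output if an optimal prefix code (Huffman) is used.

1191

Greedily combine the two least-frequent nodes:
merge s5(2) and s3(44): 46
merge 46 and s1(55): 101
merge 101 and s2(120): 221
merge s6(134) and s4(167): 301
merge 221 and 301: 522
Total encoded bits = sum of merged weights = 46 + 101 + 221 + 301 + 522 = 1191.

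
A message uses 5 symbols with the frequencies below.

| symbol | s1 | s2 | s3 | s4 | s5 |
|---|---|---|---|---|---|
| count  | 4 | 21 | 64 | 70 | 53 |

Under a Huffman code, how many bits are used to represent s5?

2

Huffman merges, smallest pair first:
s1(4) + s2(21) → 25
25 + s5(53) → 78
s3(64) + s4(70) → 134
78 + 134 → 212
s5's leaf is at depth 2, giving a 2-bit codeword.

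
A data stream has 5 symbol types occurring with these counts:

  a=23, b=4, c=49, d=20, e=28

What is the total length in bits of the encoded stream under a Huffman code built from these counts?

270

Build the Huffman tree bottom-up:
merge b(4) and d(20): 24
merge a(23) and 24: 47
merge e(28) and 47: 75
merge c(49) and 75: 124
The encoded length is the sum of every internal node's weight: 24 + 47 + 75 + 124 = 270 bits.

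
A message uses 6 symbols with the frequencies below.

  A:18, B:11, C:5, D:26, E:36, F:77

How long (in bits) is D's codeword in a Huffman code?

Repeatedly merge the two smallest:
merge C(5) and B(11): 16
merge 16 and A(18): 34
merge D(26) and 34: 60
merge E(36) and 60: 96
merge F(77) and 96: 173
D's leaf is at depth 3, giving a 3-bit codeword.

3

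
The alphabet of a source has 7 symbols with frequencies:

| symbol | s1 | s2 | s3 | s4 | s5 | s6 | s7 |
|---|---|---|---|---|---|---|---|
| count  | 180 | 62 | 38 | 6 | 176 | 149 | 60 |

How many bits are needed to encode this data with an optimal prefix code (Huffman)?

1656

Merge the two smallest weights repeatedly:
combine s4(6), s3(38) → 44
combine 44, s7(60) → 104
combine s2(62), 104 → 166
combine s6(149), 166 → 315
combine s5(176), s1(180) → 356
combine 315, 356 → 671
Each symbol's bit-cost is frequency × depth; summing gives 1656 bits (equivalently 44 + 104 + 166 + 315 + 356 + 671).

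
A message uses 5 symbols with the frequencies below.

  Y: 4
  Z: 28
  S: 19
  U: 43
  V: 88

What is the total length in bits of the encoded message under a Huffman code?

350

Build the Huffman tree bottom-up:
combine Y(4), S(19) → 23
combine 23, Z(28) → 51
combine U(43), 51 → 94
combine V(88), 94 → 182
The encoded length is the sum of every internal node's weight: 23 + 51 + 94 + 182 = 350 bits.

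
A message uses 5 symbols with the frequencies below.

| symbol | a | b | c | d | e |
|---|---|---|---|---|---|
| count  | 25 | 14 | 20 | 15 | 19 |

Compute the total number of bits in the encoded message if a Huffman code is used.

Merge the two smallest weights repeatedly:
combine b(14), d(15) → 29
combine e(19), c(20) → 39
combine a(25), 29 → 54
combine 39, 54 → 93
Each symbol's bit-cost is frequency × depth; summing gives 215 bits (equivalently 29 + 39 + 54 + 93).

215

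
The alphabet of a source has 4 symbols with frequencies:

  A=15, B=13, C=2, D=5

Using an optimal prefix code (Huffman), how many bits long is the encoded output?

62

Build the Huffman tree bottom-up:
combine C(2), D(5) → 7
combine 7, B(13) → 20
combine A(15), 20 → 35
The encoded length is the sum of every internal node's weight: 7 + 20 + 35 = 62 bits.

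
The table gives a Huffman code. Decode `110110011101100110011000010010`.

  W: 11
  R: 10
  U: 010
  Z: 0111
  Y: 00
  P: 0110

Read left to right; each codeword is recognised as soon as it completes (prefix code):
  11→W | 0110→P | 0111→Z | 0110→P | 0110→P | 0110→P | 00→Y | 010→U | 010→U
Decoded message: WPZPPPYUU

WPZPPPYUU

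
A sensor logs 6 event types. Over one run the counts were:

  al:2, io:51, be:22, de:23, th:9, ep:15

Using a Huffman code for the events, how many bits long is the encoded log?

Build the Huffman tree bottom-up:
combine al(2), th(9) → 11
combine 11, ep(15) → 26
combine be(22), de(23) → 45
combine 26, 45 → 71
combine io(51), 71 → 122
Total encoded bits = sum of merged weights = 11 + 26 + 45 + 71 + 122 = 275.

275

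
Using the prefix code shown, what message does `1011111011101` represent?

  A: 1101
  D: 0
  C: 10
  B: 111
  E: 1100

CBAA

Read left to right; each codeword is recognised as soon as it completes (prefix code):
  10→C | 111→B | 1101→A | 1101→A
Decoded message: CBAA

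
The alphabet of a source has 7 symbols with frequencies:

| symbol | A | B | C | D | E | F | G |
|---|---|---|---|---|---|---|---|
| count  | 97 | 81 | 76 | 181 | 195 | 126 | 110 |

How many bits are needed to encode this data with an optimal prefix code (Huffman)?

Merge the two smallest weights repeatedly:
C(76) + B(81) → 157
A(97) + G(110) → 207
F(126) + 157 → 283
D(181) + E(195) → 376
207 + 283 → 490
376 + 490 → 866
The encoded length is the sum of every internal node's weight: 157 + 207 + 283 + 376 + 490 + 866 = 2379 bits.

2379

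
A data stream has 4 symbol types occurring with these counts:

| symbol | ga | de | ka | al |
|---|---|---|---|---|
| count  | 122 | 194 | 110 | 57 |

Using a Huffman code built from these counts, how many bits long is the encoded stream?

Merge the two smallest weights repeatedly:
al(57) + ka(110) → 167
ga(122) + 167 → 289
de(194) + 289 → 483
Total encoded bits = sum of merged weights = 167 + 289 + 483 = 939.

939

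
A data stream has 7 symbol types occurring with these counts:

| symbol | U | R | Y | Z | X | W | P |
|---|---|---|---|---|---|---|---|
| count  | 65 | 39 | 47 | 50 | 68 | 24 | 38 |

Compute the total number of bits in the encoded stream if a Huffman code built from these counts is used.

922

Greedily combine the two least-frequent nodes:
combine W(24), P(38) → 62
combine R(39), Y(47) → 86
combine Z(50), 62 → 112
combine U(65), X(68) → 133
combine 86, 112 → 198
combine 133, 198 → 331
The encoded length is the sum of every internal node's weight: 62 + 86 + 112 + 133 + 198 + 331 = 922 bits.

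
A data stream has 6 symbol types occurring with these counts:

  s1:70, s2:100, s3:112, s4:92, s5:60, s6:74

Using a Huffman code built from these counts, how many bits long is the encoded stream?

1312

Merge the two smallest weights repeatedly:
merge s5(60) and s1(70): 130
merge s6(74) and s4(92): 166
merge s2(100) and s3(112): 212
merge 130 and 166: 296
merge 212 and 296: 508
The encoded length is the sum of every internal node's weight: 130 + 166 + 212 + 296 + 508 = 1312 bits.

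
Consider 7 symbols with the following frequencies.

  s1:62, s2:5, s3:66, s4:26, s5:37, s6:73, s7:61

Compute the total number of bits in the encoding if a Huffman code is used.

Build the Huffman tree bottom-up:
combine s2(5), s4(26) → 31
combine 31, s5(37) → 68
combine s7(61), s1(62) → 123
combine s3(66), 68 → 134
combine s6(73), 123 → 196
combine 134, 196 → 330
Total encoded bits = sum of merged weights = 31 + 68 + 123 + 134 + 196 + 330 = 882.

882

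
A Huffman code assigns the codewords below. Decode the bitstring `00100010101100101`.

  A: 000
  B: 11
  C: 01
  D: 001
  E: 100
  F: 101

DAFCEF

Read left to right; each codeword is recognised as soon as it completes (prefix code):
  001→D | 000→A | 101→F | 01→C | 100→E | 101→F
Decoded message: DAFCEF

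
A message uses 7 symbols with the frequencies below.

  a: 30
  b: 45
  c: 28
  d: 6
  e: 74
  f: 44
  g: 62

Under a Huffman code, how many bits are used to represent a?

Huffman merges, smallest pair first:
d(6) + c(28) → 34
a(30) + 34 → 64
f(44) + b(45) → 89
g(62) + 64 → 126
e(74) + 89 → 163
126 + 163 → 289
The subtree containing a is merged 3 times, so code length = 3.

3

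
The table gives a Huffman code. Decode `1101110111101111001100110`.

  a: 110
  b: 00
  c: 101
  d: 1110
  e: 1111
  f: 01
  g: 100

adefdfga

Read left to right; each codeword is recognised as soon as it completes (prefix code):
  110→a | 1110→d | 1111→e | 01→f | 1110→d | 01→f | 100→g | 110→a
Decoded message: adefdfga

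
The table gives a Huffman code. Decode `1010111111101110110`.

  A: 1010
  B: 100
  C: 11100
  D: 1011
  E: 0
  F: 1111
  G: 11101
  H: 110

AFGHH

Read left to right; each codeword is recognised as soon as it completes (prefix code):
  1010→A | 1111→F | 11101→G | 110→H | 110→H
Decoded message: AFGHH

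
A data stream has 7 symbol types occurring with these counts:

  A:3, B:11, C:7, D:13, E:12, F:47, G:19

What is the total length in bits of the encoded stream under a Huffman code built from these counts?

273

Greedily combine the two least-frequent nodes:
A(3) + C(7) → 10
10 + B(11) → 21
E(12) + D(13) → 25
G(19) + 21 → 40
25 + 40 → 65
F(47) + 65 → 112
Total encoded bits = sum of merged weights = 10 + 21 + 25 + 40 + 65 + 112 = 273.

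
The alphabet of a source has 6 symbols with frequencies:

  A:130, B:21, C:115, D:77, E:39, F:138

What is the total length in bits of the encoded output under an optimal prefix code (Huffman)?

1237

Build the Huffman tree bottom-up:
B(21) + E(39) → 60
60 + D(77) → 137
C(115) + A(130) → 245
137 + F(138) → 275
245 + 275 → 520
Each symbol's bit-cost is frequency × depth; summing gives 1237 bits (equivalently 60 + 137 + 245 + 275 + 520).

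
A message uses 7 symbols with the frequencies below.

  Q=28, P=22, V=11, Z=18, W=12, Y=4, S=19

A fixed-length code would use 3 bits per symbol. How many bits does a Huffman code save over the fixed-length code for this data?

35

Fixed-length: 3 bits × 114 symbols = 342 bits.
Huffman merges:
Y(4) + V(11) → 15
W(12) + 15 → 27
Z(18) + S(19) → 37
P(22) + 27 → 49
Q(28) + 37 → 65
49 + 65 → 114
Huffman total = 15 + 27 + 37 + 49 + 65 + 114 = 307 bits.
Saving = 342 − 307 = 35 bits.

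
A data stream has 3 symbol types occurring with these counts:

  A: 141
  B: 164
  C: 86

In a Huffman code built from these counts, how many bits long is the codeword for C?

Build the tree from the bottom:
merge C(86) and A(141): 227
merge B(164) and 227: 391
C sits 2 levels below the root, so its codeword is 2 bits.

2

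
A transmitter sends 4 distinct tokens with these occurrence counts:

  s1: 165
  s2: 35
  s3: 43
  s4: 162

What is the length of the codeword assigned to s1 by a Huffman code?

1

Huffman merges, smallest pair first:
s2(35) + s3(43) → 78
78 + s4(162) → 240
s1(165) + 240 → 405
s1 is a child of the root — depth 1, so its codeword is a single bit.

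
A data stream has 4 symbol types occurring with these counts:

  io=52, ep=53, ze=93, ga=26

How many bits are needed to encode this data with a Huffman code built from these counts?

433

Merge the two smallest weights repeatedly:
merge ga(26) and io(52): 78
merge ep(53) and 78: 131
merge ze(93) and 131: 224
The encoded length is the sum of every internal node's weight: 78 + 131 + 224 = 433 bits.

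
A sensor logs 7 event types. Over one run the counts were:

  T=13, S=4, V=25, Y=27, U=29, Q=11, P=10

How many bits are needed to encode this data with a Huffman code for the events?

314

Greedily combine the two least-frequent nodes:
S(4) + P(10) → 14
Q(11) + T(13) → 24
14 + 24 → 38
V(25) + Y(27) → 52
U(29) + 38 → 67
52 + 67 → 119
Total encoded bits = sum of merged weights = 14 + 24 + 38 + 52 + 67 + 119 = 314.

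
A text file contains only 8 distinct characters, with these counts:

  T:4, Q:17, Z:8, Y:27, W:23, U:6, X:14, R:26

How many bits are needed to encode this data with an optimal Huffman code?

350

Greedily combine the two least-frequent nodes:
merge T(4) and U(6): 10
merge Z(8) and 10: 18
merge X(14) and Q(17): 31
merge 18 and W(23): 41
merge R(26) and Y(27): 53
merge 31 and 41: 72
merge 53 and 72: 125
The encoded length is the sum of every internal node's weight: 10 + 18 + 31 + 41 + 53 + 72 + 125 = 350 bits.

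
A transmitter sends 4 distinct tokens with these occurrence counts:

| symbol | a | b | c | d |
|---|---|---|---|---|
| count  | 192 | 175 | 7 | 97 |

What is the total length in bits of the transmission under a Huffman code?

Greedily combine the two least-frequent nodes:
merge c(7) and d(97): 104
merge 104 and b(175): 279
merge a(192) and 279: 471
Each symbol's bit-cost is frequency × depth; summing gives 854 bits (equivalently 104 + 279 + 471).

854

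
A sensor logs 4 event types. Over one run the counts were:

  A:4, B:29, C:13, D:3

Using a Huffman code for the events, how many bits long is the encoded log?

Greedily combine the two least-frequent nodes:
combine D(3), A(4) → 7
combine 7, C(13) → 20
combine 20, B(29) → 49
The encoded length is the sum of every internal node's weight: 7 + 20 + 49 = 76 bits.

76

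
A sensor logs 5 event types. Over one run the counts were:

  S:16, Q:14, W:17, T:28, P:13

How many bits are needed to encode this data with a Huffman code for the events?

203

Greedily combine the two least-frequent nodes:
P(13) + Q(14) → 27
S(16) + W(17) → 33
27 + T(28) → 55
33 + 55 → 88
Each symbol's bit-cost is frequency × depth; summing gives 203 bits (equivalently 27 + 33 + 55 + 88).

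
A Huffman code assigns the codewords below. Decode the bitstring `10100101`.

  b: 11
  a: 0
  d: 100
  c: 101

caac

Read left to right; each codeword is recognised as soon as it completes (prefix code):
  101→c | 0→a | 0→a | 101→c
Decoded message: caac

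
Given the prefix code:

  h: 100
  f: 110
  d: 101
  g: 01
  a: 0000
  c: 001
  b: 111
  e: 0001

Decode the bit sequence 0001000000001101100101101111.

eaaffggdb

Read left to right; each codeword is recognised as soon as it completes (prefix code):
  0001→e | 0000→a | 0000→a | 110→f | 110→f | 01→g | 01→g | 101→d | 111→b
Decoded message: eaaffggdb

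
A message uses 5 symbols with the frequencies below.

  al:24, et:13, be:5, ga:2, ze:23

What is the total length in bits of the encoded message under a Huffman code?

137

Build the Huffman tree bottom-up:
combine ga(2), be(5) → 7
combine 7, et(13) → 20
combine 20, ze(23) → 43
combine al(24), 43 → 67
The encoded length is the sum of every internal node's weight: 7 + 20 + 43 + 67 = 137 bits.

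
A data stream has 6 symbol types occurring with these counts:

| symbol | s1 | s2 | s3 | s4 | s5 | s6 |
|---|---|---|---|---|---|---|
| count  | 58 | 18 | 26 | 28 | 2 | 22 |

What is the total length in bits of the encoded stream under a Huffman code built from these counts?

Merge the two smallest weights repeatedly:
combine s5(2), s2(18) → 20
combine 20, s6(22) → 42
combine s3(26), s4(28) → 54
combine 42, 54 → 96
combine s1(58), 96 → 154
The encoded length is the sum of every internal node's weight: 20 + 42 + 54 + 96 + 154 = 366 bits.

366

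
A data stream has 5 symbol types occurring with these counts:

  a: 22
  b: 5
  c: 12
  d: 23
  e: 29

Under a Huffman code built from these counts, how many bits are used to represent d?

Huffman merges, smallest pair first:
combine b(5), c(12) → 17
combine 17, a(22) → 39
combine d(23), e(29) → 52
combine 39, 52 → 91
d sits 2 levels below the root, so its codeword is 2 bits.

2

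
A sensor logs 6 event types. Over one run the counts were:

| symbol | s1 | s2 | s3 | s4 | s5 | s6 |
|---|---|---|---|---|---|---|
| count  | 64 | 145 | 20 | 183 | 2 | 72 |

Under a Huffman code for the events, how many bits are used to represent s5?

5

Huffman merges, smallest pair first:
combine s5(2), s3(20) → 22
combine 22, s1(64) → 86
combine s6(72), 86 → 158
combine s2(145), 158 → 303
combine s4(183), 303 → 486
s5 sits 5 levels below the root, so its codeword is 5 bits.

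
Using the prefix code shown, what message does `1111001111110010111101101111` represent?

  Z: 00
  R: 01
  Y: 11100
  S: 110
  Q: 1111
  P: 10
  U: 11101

Read left to right; each codeword is recognised as soon as it completes (prefix code):
  1111→Q | 00→Z | 1111→Q | 110→S | 01→R | 01→R | 11101→U | 10→P | 1111→Q
Decoded message: QZQSRRUPQ

QZQSRRUPQ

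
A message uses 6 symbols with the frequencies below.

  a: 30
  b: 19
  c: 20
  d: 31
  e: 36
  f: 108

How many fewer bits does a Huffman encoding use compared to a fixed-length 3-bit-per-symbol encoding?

177

Fixed-length: 3 bits × 244 symbols = 732 bits.
Huffman merges:
b(19) + c(20) → 39
a(30) + d(31) → 61
e(36) + 39 → 75
61 + 75 → 136
f(108) + 136 → 244
Huffman total = 39 + 61 + 75 + 136 + 244 = 555 bits.
Saving = 732 − 555 = 177 bits.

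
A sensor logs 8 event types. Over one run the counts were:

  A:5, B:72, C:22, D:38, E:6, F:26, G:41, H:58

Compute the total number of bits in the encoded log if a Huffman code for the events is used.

718

Merge the two smallest weights repeatedly:
combine A(5), E(6) → 11
combine 11, C(22) → 33
combine F(26), 33 → 59
combine D(38), G(41) → 79
combine H(58), 59 → 117
combine B(72), 79 → 151
combine 117, 151 → 268
Each symbol's bit-cost is frequency × depth; summing gives 718 bits (equivalently 11 + 33 + 59 + 79 + 117 + 151 + 268).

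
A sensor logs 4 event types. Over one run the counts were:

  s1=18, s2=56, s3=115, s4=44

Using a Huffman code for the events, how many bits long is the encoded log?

Build the Huffman tree bottom-up:
merge s1(18) and s4(44): 62
merge s2(56) and 62: 118
merge s3(115) and 118: 233
Total encoded bits = sum of merged weights = 62 + 118 + 233 = 413.

413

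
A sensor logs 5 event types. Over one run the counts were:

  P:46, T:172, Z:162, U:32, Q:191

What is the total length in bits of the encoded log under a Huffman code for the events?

Merge the two smallest weights repeatedly:
merge U(32) and P(46): 78
merge 78 and Z(162): 240
merge T(172) and Q(191): 363
merge 240 and 363: 603
Total encoded bits = sum of merged weights = 78 + 240 + 363 + 603 = 1284.

1284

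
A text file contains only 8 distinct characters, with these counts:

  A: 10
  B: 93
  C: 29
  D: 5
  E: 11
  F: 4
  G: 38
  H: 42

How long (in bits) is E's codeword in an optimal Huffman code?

Build the tree from the bottom:
F(4) + D(5) → 9
9 + A(10) → 19
E(11) + 19 → 30
C(29) + 30 → 59
G(38) + H(42) → 80
59 + 80 → 139
B(93) + 139 → 232
E sits 4 levels below the root, so its codeword is 4 bits.

4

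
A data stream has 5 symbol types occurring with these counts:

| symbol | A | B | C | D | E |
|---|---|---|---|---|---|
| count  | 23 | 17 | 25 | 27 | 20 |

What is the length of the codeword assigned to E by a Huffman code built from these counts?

Repeatedly merge the two smallest:
merge B(17) and E(20): 37
merge A(23) and C(25): 48
merge D(27) and 37: 64
merge 48 and 64: 112
E sits 3 levels below the root, so its codeword is 3 bits.

3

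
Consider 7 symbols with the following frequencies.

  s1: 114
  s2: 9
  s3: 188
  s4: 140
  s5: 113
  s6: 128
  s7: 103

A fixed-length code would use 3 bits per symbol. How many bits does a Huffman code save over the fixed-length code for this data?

216

Fixed-length: 3 bits × 795 symbols = 2385 bits.
Huffman merges:
s2(9) + s7(103) → 112
112 + s5(113) → 225
s1(114) + s6(128) → 242
s4(140) + s3(188) → 328
225 + 242 → 467
328 + 467 → 795
Huffman total = 112 + 225 + 242 + 328 + 467 + 795 = 2169 bits.
Saving = 2385 − 2169 = 216 bits.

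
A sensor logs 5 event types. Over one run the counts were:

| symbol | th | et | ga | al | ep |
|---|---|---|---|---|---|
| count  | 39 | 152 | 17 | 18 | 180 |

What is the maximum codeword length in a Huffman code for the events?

Merge the two lowest-weight nodes at each step:
combine ga(17), al(18) → 35
combine 35, th(39) → 74
combine 74, et(152) → 226
combine ep(180), 226 → 406
The rarest symbols sit at the bottom; the longest codeword is 4 bits.

4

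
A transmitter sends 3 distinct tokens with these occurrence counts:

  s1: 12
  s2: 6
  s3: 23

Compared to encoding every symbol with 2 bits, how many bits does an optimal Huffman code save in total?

Fixed-length: 2 bits × 41 symbols = 82 bits.
Huffman merges:
s2(6) + s1(12) → 18
18 + s3(23) → 41
Huffman total = 18 + 41 = 59 bits.
Saving = 82 − 59 = 23 bits.

23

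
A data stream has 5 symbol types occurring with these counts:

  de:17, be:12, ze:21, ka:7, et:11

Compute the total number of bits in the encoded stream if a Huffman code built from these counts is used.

Merge the two smallest weights repeatedly:
ka(7) + et(11) → 18
be(12) + de(17) → 29
18 + ze(21) → 39
29 + 39 → 68
Total encoded bits = sum of merged weights = 18 + 29 + 39 + 68 = 154.

154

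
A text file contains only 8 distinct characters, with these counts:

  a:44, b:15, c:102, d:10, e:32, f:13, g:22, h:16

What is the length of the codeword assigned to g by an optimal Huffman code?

Repeatedly merge the two smallest:
d(10) + f(13) → 23
b(15) + h(16) → 31
g(22) + 23 → 45
31 + e(32) → 63
a(44) + 45 → 89
63 + 89 → 152
c(102) + 152 → 254
g's leaf is at depth 4, giving a 4-bit codeword.

4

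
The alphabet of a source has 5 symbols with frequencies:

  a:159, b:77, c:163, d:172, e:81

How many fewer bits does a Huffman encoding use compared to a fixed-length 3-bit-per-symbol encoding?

494

Fixed-length: 3 bits × 652 symbols = 1956 bits.
Huffman merges:
combine b(77), e(81) → 158
combine 158, a(159) → 317
combine c(163), d(172) → 335
combine 317, 335 → 652
Huffman total = 158 + 317 + 335 + 652 = 1462 bits.
Saving = 1956 − 1462 = 494 bits.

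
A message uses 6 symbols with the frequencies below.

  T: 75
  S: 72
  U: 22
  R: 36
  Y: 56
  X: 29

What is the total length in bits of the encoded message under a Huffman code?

718

Build the Huffman tree bottom-up:
merge U(22) and X(29): 51
merge R(36) and 51: 87
merge Y(56) and S(72): 128
merge T(75) and 87: 162
merge 128 and 162: 290
Total encoded bits = sum of merged weights = 51 + 87 + 128 + 162 + 290 = 718.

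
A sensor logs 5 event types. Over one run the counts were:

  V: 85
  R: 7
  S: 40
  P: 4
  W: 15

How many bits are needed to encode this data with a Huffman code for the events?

254

Greedily combine the two least-frequent nodes:
combine P(4), R(7) → 11
combine 11, W(15) → 26
combine 26, S(40) → 66
combine 66, V(85) → 151
Total encoded bits = sum of merged weights = 11 + 26 + 66 + 151 = 254.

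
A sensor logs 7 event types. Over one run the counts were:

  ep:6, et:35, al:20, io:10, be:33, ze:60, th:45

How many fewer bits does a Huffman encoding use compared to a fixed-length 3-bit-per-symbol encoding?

89

Fixed-length: 3 bits × 209 symbols = 627 bits.
Huffman merges:
merge ep(6) and io(10): 16
merge 16 and al(20): 36
merge be(33) and et(35): 68
merge 36 and th(45): 81
merge ze(60) and 68: 128
merge 81 and 128: 209
Huffman total = 16 + 36 + 68 + 81 + 128 + 209 = 538 bits.
Saving = 627 − 538 = 89 bits.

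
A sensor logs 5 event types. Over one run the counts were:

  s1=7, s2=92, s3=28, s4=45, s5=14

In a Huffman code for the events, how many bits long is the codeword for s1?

4

Huffman merges, smallest pair first:
merge s1(7) and s5(14): 21
merge 21 and s3(28): 49
merge s4(45) and 49: 94
merge s2(92) and 94: 186
The subtree containing s1 is merged 4 times, so code length = 4.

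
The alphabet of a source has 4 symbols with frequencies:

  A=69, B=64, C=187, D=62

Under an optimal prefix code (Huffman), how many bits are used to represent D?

3

Repeatedly merge the two smallest:
combine D(62), B(64) → 126
combine A(69), 126 → 195
combine C(187), 195 → 382
The subtree containing D is merged 3 times, so code length = 3.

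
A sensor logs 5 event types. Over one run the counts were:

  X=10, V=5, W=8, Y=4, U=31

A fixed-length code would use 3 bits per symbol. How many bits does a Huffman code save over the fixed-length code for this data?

Fixed-length: 3 bits × 58 symbols = 174 bits.
Huffman merges:
combine Y(4), V(5) → 9
combine W(8), 9 → 17
combine X(10), 17 → 27
combine 27, U(31) → 58
Huffman total = 9 + 17 + 27 + 58 = 111 bits.
Saving = 174 − 111 = 63 bits.

63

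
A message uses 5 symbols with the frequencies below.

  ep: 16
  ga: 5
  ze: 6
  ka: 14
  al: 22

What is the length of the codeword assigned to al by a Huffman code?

2

Build the tree from the bottom:
merge ga(5) and ze(6): 11
merge 11 and ka(14): 25
merge ep(16) and al(22): 38
merge 25 and 38: 63
al sits 2 levels below the root, so its codeword is 2 bits.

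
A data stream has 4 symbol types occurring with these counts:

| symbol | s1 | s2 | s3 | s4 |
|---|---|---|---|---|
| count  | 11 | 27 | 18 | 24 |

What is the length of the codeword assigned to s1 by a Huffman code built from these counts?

Repeatedly merge the two smallest:
combine s1(11), s3(18) → 29
combine s4(24), s2(27) → 51
combine 29, 51 → 80
s1's leaf is at depth 2, giving a 2-bit codeword.

2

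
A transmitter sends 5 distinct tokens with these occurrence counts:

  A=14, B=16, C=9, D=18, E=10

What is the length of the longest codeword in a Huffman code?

Merge the two lowest-weight nodes at each step:
C(9) + E(10) → 19
A(14) + B(16) → 30
D(18) + 19 → 37
30 + 37 → 67
The rarest symbols sit at the bottom; the longest codeword is 3 bits.

3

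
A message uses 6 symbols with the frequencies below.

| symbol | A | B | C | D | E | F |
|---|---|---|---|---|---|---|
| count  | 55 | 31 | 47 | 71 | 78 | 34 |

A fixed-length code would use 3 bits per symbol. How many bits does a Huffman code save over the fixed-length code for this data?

149

Fixed-length: 3 bits × 316 symbols = 948 bits.
Huffman merges:
merge B(31) and F(34): 65
merge C(47) and A(55): 102
merge 65 and D(71): 136
merge E(78) and 102: 180
merge 136 and 180: 316
Huffman total = 65 + 102 + 136 + 180 + 316 = 799 bits.
Saving = 948 − 799 = 149 bits.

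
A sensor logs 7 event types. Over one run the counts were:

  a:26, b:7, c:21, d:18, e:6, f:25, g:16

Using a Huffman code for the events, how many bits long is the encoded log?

Merge the two smallest weights repeatedly:
merge e(6) and b(7): 13
merge 13 and g(16): 29
merge d(18) and c(21): 39
merge f(25) and a(26): 51
merge 29 and 39: 68
merge 51 and 68: 119
Each symbol's bit-cost is frequency × depth; summing gives 319 bits (equivalently 13 + 29 + 39 + 51 + 68 + 119).

319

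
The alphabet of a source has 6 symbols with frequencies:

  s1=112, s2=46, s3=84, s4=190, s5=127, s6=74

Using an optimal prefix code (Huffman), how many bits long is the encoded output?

1582

Build the Huffman tree bottom-up:
combine s2(46), s6(74) → 120
combine s3(84), s1(112) → 196
combine 120, s5(127) → 247
combine s4(190), 196 → 386
combine 247, 386 → 633
Each symbol's bit-cost is frequency × depth; summing gives 1582 bits (equivalently 120 + 196 + 247 + 386 + 633).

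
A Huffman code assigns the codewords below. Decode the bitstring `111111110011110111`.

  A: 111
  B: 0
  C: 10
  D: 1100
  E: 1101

Read left to right; each codeword is recognised as soon as it completes (prefix code):
  111→A | 111→A | 1100→D | 111→A | 10→C | 111→A
Decoded message: AADACA

AADACA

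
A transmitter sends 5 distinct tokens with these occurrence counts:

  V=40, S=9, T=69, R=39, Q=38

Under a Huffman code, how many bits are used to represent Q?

3

Huffman merges, smallest pair first:
merge S(9) and Q(38): 47
merge R(39) and V(40): 79
merge 47 and T(69): 116
merge 79 and 116: 195
The subtree containing Q is merged 3 times, so code length = 3.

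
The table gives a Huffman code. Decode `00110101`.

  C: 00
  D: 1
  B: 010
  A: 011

Read left to right; each codeword is recognised as soon as it completes (prefix code):
  00→C | 1→D | 1→D | 010→B | 1→D
Decoded message: CDDBD

CDDBD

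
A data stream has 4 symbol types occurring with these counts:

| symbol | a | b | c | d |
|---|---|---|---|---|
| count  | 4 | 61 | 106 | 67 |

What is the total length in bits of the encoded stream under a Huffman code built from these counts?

Build the Huffman tree bottom-up:
combine a(4), b(61) → 65
combine 65, d(67) → 132
combine c(106), 132 → 238
The encoded length is the sum of every internal node's weight: 65 + 132 + 238 = 435 bits.

435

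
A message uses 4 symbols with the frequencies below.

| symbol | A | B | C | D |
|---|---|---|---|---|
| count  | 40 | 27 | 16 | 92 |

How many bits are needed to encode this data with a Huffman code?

Build the Huffman tree bottom-up:
combine C(16), B(27) → 43
combine A(40), 43 → 83
combine 83, D(92) → 175
Each symbol's bit-cost is frequency × depth; summing gives 301 bits (equivalently 43 + 83 + 175).

301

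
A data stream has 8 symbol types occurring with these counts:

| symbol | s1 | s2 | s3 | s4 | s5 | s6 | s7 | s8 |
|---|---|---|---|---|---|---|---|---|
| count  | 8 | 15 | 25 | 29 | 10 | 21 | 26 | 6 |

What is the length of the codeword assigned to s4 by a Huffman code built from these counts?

Build the tree from the bottom:
merge s8(6) and s1(8): 14
merge s5(10) and 14: 24
merge s2(15) and s6(21): 36
merge 24 and s3(25): 49
merge s7(26) and s4(29): 55
merge 36 and 49: 85
merge 55 and 85: 140
s4 sits 2 levels below the root, so its codeword is 2 bits.

2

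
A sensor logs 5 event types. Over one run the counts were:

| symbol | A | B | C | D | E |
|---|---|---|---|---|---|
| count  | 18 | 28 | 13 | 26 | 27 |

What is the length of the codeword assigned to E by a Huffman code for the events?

2

Repeatedly merge the two smallest:
merge C(13) and A(18): 31
merge D(26) and E(27): 53
merge B(28) and 31: 59
merge 53 and 59: 112
The subtree containing E is merged 2 times, so code length = 2.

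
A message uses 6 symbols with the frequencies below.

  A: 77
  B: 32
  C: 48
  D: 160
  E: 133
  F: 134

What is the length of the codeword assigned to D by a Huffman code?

2

Build the tree from the bottom:
combine B(32), C(48) → 80
combine A(77), 80 → 157
combine E(133), F(134) → 267
combine 157, D(160) → 317
combine 267, 317 → 584
The subtree containing D is merged 2 times, so code length = 2.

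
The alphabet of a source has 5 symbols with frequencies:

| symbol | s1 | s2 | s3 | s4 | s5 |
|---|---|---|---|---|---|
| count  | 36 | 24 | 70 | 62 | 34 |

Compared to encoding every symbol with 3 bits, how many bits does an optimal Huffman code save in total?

168

Fixed-length: 3 bits × 226 symbols = 678 bits.
Huffman merges:
merge s2(24) and s5(34): 58
merge s1(36) and 58: 94
merge s4(62) and s3(70): 132
merge 94 and 132: 226
Huffman total = 58 + 94 + 132 + 226 = 510 bits.
Saving = 678 − 510 = 168 bits.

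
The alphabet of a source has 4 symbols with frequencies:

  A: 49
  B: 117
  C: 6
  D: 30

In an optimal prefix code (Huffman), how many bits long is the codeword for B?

1

Repeatedly merge the two smallest:
C(6) + D(30) → 36
36 + A(49) → 85
85 + B(117) → 202
B is a child of the root — depth 1, so its codeword is a single bit.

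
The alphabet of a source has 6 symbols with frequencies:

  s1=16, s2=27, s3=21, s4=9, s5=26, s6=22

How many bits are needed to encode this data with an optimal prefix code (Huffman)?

310

Merge the two smallest weights repeatedly:
combine s4(9), s1(16) → 25
combine s3(21), s6(22) → 43
combine 25, s5(26) → 51
combine s2(27), 43 → 70
combine 51, 70 → 121
Each symbol's bit-cost is frequency × depth; summing gives 310 bits (equivalently 25 + 43 + 51 + 70 + 121).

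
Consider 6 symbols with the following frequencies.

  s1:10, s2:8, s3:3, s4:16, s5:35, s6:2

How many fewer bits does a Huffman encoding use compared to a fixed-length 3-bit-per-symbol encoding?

Fixed-length: 3 bits × 74 symbols = 222 bits.
Huffman merges:
merge s6(2) and s3(3): 5
merge 5 and s2(8): 13
merge s1(10) and 13: 23
merge s4(16) and 23: 39
merge s5(35) and 39: 74
Huffman total = 5 + 13 + 23 + 39 + 74 = 154 bits.
Saving = 222 − 154 = 68 bits.

68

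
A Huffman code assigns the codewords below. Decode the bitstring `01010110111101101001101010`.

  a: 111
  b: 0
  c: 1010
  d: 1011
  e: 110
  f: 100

Read left to right; each codeword is recognised as soon as it completes (prefix code):
  0→b | 1010→c | 110→e | 111→a | 1011→d | 0→b | 100→f | 110→e | 1010→c
Decoded message: bceadbfec

bceadbfec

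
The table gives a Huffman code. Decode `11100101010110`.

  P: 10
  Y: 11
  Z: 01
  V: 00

Read left to right; each codeword is recognised as soon as it completes (prefix code):
  11→Y | 10→P | 01→Z | 01→Z | 01→Z | 01→Z | 10→P
Decoded message: YPZZZZP

YPZZZZP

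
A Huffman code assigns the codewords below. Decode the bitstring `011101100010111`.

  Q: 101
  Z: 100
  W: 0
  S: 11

Read left to right; each codeword is recognised as soon as it completes (prefix code):
  0→W | 11→S | 101→Q | 100→Z | 0→W | 101→Q | 11→S
Decoded message: WSQZWQS

WSQZWQS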